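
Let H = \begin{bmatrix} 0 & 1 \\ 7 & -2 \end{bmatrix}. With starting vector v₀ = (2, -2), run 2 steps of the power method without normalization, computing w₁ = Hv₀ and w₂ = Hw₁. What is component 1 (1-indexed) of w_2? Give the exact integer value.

18

w1 = Hv₀ = (0·2 + 1·(-2); 7·2 + (-2)·(-2)) = (-2, 18)
w2 = Hw1 = (0·(-2) + 1·18; 7·(-2) + (-2)·18) = (18, -50)
The requested component of w2 is 18.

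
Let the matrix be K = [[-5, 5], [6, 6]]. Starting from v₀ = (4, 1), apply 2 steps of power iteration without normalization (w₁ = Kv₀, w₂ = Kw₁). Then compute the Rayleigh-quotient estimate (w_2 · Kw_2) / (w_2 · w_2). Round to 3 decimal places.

w1 = Kv₀ = (-15, 30)
w2 = Kw1 = (225, 90)
Kw2 = (-675, 1890)
w2·Kw2 = 225·(-675) + 90·1890 = 18225; w2·w2 = 225·225 + 90·90 = 58725
λ ≈ 18225/58725 = 0.310

λ ≈ 0.310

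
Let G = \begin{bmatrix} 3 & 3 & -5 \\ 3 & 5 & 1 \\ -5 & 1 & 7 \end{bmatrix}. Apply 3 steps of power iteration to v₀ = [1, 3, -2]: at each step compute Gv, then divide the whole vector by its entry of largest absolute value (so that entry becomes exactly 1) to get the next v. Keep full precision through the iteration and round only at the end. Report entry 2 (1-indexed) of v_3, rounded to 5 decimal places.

Gv0 = (22.000000, 16.000000, -16.000000); divide by 22.000000 → v1 = (1.000000, 0.727273, -0.727273)
Gv1 = (8.818182, 5.909091, -9.363636); divide by -9.363636 → v2 = (-0.941748, -0.631068, 1.000000)
Gv2 = (-9.718447, -4.980583, 11.077670); divide by 11.077670 → v3 = (-0.877301, -0.449606, 1.000000)
Requested entry of v3: 1026/-2282 = -0.44961

-0.44961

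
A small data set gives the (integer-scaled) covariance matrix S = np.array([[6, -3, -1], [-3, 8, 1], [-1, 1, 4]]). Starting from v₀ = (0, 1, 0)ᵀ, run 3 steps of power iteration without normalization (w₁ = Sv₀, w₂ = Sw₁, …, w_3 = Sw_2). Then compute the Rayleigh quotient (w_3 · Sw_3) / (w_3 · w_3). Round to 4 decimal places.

λ ≈ 10.4526

w1 = Sv₀ = (6·0 + (-3)·1 + (-1)·0; (-3)·0 + 8·1 + 1·0; (-1)·0 + 1·1 + 4·0) = (-3, 8, 1)
w2 = Sw1 = (6·(-3) + (-3)·8 + (-1)·1; (-3)·(-3) + 8·8 + 1·1; (-1)·(-3) + 1·8 + 4·1) = (-43, 74, 15)
w3 = Sw2 = (-495, 736, 177)
Sw3 = (-5355, 7550, 1939)
w3·Sw3 = (-495)·(-5355) + 736·7550 + 177·1939 = 8550728; w3·w3 = (-495)·(-495) + 736·736 + 177·177 = 818050
λ ≈ 8550728/818050 = 10.4526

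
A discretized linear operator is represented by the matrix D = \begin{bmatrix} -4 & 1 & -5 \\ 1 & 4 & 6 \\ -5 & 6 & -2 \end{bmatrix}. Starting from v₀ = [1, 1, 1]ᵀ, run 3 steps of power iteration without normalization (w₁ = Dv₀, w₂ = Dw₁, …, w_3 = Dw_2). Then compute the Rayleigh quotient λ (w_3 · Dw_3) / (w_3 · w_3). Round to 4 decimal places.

-4.2483

w1 = Dv₀ = (-8, 11, -1)
w2 = Dw1 = (48, 30, 108)
w3 = Dw2 = (-702, 816, -276)
Dw3 = (5004, 906, 8958)
w3·Dw3 = (-702)·5004 + 816·906 + (-276)·8958 = -5245920; w3·w3 = (-702)·(-702) + 816·816 + (-276)·(-276) = 1234836
λ ≈ -5245920/1234836 = -4.2483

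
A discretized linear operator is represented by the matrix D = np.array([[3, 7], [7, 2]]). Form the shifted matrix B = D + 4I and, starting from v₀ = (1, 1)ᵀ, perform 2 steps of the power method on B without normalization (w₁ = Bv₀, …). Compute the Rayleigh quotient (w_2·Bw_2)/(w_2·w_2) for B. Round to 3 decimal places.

μ ≈ 13.518

B = D + 4I has rows (7, 7); (7, 6)
w1 = Bv₀ = (14, 13)
w2 = Bw1 = (189, 176)
Bw2 = (2555, 2379)
w2·Bw2 = 901599; w2·w2 = 66697; μ ≈ 901599/66697 = 13.518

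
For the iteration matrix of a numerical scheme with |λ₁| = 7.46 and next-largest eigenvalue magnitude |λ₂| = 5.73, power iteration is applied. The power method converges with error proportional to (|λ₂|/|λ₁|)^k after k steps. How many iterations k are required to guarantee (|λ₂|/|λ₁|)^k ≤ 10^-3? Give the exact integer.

27

|λ₂/λ₁| = 5.73/7.46 = 0.76810
Need k ≥ ln(10^-3) / ln(0.76810) = -6.9078 / -0.2638 ≈ 26.182
Smallest integer k satisfying the bound: 27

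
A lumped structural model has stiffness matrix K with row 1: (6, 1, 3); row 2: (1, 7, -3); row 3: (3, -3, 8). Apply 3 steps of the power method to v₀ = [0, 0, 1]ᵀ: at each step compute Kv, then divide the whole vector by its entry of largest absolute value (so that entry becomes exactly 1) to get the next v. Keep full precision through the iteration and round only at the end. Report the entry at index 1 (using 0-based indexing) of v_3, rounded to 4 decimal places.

Kv0 = (3.00000, -3.00000, 8.00000); divide by 8.00000 → v1 = (0.37500, -0.37500, 1.00000)
Kv1 = (4.87500, -5.25000, 10.25000); divide by 10.25000 → v2 = (0.47561, -0.51220, 1.00000)
Kv2 = (5.34146, -6.10976, 10.96341); divide by 10.96341 → v3 = (0.48721, -0.55729, 1.00000)
Requested entry of v3: -501/899 = -0.5573

-0.5573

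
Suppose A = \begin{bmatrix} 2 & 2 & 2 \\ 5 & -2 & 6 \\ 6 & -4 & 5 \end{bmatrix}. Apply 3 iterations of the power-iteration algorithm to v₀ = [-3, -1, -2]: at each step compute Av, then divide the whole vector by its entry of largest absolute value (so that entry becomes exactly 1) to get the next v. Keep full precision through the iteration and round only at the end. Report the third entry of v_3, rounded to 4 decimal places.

Av0 = (-12.00000, -25.00000, -24.00000); divide by -25.00000 → v1 = (0.48000, 1.00000, 0.96000)
Av1 = (4.88000, 6.16000, 3.68000); divide by 6.16000 → v2 = (0.79221, 1.00000, 0.59740)
Av2 = (4.77922, 5.54545, 3.74026); divide by 5.54545 → v3 = (0.86183, 1.00000, 0.67447)
Requested entry of v3: -576/-854 = 0.6745

0.6745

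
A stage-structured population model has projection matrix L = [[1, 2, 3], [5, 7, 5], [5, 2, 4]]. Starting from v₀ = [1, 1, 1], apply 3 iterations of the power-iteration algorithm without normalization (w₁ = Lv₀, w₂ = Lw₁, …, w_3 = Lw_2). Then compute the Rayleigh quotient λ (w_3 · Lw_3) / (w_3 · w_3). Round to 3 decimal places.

w1 = Lv₀ = (6, 17, 11)
w2 = Lw1 = (73, 204, 108)
w3 = Lw2 = (805, 2333, 1205)
Lw3 = (9086, 26381, 13511)
w3·Lw3 = 805·9086 + 2333·26381 + 1205·13511 = 85141858; w3·w3 = 805·805 + 2333·2333 + 1205·1205 = 7542939
λ ≈ 85141858/7542939 = 11.288

λ ≈ 11.288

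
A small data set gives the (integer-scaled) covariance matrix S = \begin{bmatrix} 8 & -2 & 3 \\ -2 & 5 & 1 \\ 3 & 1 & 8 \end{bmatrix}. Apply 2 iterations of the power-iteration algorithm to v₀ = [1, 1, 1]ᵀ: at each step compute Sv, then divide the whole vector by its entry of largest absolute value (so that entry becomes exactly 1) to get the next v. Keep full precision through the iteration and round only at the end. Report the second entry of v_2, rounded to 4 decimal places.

0.1102

Sv0 = (9.00000, 4.00000, 12.00000); divide by 12.00000 → v1 = (0.75000, 0.33333, 1.00000)
Sv1 = (8.33333, 1.16667, 10.58333); divide by 10.58333 → v2 = (0.78740, 0.11024, 1.00000)
Requested entry of v2: 14/127 = 0.1102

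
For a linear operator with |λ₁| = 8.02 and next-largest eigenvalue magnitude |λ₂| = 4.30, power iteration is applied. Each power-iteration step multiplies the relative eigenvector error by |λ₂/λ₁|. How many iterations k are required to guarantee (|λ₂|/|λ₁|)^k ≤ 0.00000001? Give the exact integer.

30

|λ₂/λ₁| = 4.30/8.02 = 0.53616
Need k ≥ ln(0.00000001) / ln(0.53616) = -18.4207 / -0.6233 ≈ 29.552
Smallest integer k satisfying the bound: 30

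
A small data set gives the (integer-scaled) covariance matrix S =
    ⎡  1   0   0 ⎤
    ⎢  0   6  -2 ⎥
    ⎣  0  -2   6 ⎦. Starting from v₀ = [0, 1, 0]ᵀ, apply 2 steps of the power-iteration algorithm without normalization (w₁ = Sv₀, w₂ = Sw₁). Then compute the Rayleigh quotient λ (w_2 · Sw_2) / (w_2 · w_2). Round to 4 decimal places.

7.7647

w1 = Sv₀ = (0, 6, -2)
w2 = Sw1 = (0, 40, -24)
Sw2 = (0, 288, -224)
w2·Sw2 = 0·0 + 40·288 + (-24)·(-224) = 16896; w2·w2 = 0·0 + 40·40 + (-24)·(-24) = 2176
λ ≈ 16896/2176 = 7.7647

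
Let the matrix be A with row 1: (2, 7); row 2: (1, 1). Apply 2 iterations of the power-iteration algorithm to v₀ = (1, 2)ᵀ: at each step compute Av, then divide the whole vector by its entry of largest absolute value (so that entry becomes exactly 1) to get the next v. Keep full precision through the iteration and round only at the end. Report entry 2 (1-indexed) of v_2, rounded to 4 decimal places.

0.3585

Av0 = (16.00000, 3.00000); divide by 16.00000 → v1 = (1.00000, 0.18750)
Av1 = (3.31250, 1.18750); divide by 3.31250 → v2 = (1.00000, 0.35849)
Requested entry of v2: 19/53 = 0.3585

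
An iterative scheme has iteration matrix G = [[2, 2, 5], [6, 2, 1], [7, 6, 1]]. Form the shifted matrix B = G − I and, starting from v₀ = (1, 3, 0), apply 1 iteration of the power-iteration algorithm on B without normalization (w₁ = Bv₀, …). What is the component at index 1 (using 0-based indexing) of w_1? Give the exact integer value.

B = G − I has rows (1, 2, 5); (6, 1, 1); (7, 6, 0)
w1 = Bv₀ = (1·1 + 2·3 + 5·0; 6·1 + 1·3 + 1·0; 7·1 + 6·3 + 0·0) = (7, 9, 25)
Requested component of w1: 9

9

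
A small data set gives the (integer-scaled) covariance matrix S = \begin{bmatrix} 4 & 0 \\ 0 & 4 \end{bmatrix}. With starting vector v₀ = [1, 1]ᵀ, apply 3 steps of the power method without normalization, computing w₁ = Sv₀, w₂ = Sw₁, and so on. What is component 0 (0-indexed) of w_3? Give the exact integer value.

w1 = Sv₀ = (4, 4)
w2 = Sw1 = (16, 16)
w3 = Sw2 = (64, 64)
The requested component of w3 is 64.

64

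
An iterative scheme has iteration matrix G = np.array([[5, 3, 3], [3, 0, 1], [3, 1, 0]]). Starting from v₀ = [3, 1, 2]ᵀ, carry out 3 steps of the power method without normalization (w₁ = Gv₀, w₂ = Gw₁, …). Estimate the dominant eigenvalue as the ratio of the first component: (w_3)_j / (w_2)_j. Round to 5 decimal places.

λ ≈ 7.70492

w1 = Gv₀ = (24, 11, 10)
w2 = Gw1 = (183, 82, 83)
w3 = Gw2 = (1410, 632, 631)
Ratio at component: 1410 / 183 = 7.70492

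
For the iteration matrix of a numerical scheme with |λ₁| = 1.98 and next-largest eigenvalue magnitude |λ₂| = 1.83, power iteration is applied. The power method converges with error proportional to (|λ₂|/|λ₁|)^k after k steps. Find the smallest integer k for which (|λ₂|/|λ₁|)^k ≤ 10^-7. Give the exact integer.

205

|λ₂/λ₁| = 1.83/1.98 = 0.92424
Need k ≥ ln(10^-7) / ln(0.92424) = -16.1181 / -0.0788 ≈ 204.594
Smallest integer k satisfying the bound: 205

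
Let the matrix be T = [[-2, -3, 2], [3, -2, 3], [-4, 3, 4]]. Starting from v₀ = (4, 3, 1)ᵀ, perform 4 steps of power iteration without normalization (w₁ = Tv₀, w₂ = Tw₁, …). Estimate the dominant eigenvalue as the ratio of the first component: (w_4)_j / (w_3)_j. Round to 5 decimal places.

w1 = Tv₀ = (-15, 9, -3)
w2 = Tw1 = (-3, -72, 75)
w3 = Tw2 = (372, 360, 96)
w4 = Tw3 = (-1632, 684, -24)
Ratio at component: -1632 / 372 = -4.38710

λ ≈ -4.38710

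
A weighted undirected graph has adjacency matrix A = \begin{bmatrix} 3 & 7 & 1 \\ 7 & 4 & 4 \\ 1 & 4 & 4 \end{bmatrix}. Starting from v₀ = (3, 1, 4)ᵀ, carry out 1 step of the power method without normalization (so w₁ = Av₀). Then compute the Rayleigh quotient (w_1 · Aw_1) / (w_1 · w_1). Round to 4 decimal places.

11.4881

w1 = Av₀ = (3·3 + 7·1 + 1·4; 7·3 + 4·1 + 4·4; 1·3 + 4·1 + 4·4) = (20, 41, 23)
Aw1 = (370, 396, 276)
w1·Aw1 = 20·370 + 41·396 + 23·276 = 29984; w1·w1 = 20·20 + 41·41 + 23·23 = 2610
λ ≈ 29984/2610 = 11.4881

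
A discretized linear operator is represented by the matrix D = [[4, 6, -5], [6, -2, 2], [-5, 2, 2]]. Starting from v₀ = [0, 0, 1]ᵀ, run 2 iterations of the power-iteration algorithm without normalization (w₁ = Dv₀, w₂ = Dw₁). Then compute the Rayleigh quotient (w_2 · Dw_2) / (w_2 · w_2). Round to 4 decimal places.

w1 = Dv₀ = (-5, 2, 2)
w2 = Dw1 = (-18, -30, 33)
Dw2 = (-417, 18, 96)
w2·Dw2 = (-18)·(-417) + (-30)·18 + 33·96 = 10134; w2·w2 = (-18)·(-18) + (-30)·(-30) + 33·33 = 2313
λ ≈ 10134/2313 = 4.3813

λ ≈ 4.3813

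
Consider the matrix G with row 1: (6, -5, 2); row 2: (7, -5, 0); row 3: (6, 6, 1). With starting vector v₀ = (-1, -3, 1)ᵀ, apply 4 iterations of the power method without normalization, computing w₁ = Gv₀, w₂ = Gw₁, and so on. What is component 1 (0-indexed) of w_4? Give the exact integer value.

764

w1 = Gv₀ = (11, 8, -23)
w2 = Gw1 = (-20, 37, 91)
w3 = Gw2 = (-123, -325, 193)
w4 = Gw3 = (1273, 764, -2495)
The requested component of w4 is 764.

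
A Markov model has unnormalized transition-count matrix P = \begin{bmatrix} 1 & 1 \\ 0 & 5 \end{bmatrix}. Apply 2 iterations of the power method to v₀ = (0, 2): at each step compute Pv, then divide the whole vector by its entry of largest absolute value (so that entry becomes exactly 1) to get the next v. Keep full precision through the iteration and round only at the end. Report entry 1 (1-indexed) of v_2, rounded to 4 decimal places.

0.2400

Pv0 = (2.00000, 10.00000); divide by 10.00000 → v1 = (0.20000, 1.00000)
Pv1 = (1.20000, 5.00000); divide by 5.00000 → v2 = (0.24000, 1.00000)
Requested entry of v2: 12/50 = 0.2400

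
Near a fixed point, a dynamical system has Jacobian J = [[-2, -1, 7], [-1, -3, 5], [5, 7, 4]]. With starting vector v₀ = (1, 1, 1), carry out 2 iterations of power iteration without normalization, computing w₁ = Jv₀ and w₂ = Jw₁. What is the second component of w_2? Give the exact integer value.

73

w1 = Jv₀ = ((-2)·1 + (-1)·1 + 7·1; (-1)·1 + (-3)·1 + 5·1; 5·1 + 7·1 + 4·1) = (4, 1, 16)
w2 = Jw1 = ((-2)·4 + (-1)·1 + 7·16; (-1)·4 + (-3)·1 + 5·16; 5·4 + 7·1 + 4·16) = (103, 73, 91)
The requested component of w2 is 73.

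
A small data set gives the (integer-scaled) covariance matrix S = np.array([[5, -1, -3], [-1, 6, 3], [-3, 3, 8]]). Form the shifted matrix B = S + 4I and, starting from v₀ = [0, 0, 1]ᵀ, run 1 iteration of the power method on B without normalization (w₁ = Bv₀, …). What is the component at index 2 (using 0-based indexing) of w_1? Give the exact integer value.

B = S + 4I has rows (9, -1, -3); (-1, 10, 3); (-3, 3, 12)
w1 = Bv₀ = (-3, 3, 12)
Requested component of w1: 12

12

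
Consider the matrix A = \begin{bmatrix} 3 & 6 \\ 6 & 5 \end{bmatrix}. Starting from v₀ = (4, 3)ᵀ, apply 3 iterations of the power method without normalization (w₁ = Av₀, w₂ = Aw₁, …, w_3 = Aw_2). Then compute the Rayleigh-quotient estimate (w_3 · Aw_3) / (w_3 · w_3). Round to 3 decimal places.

w1 = Av₀ = (3·4 + 6·3; 6·4 + 5·3) = (30, 39)
w2 = Aw1 = (3·30 + 6·39; 6·30 + 5·39) = (324, 375)
w3 = Aw2 = (3222, 3819)
Aw3 = (32580, 38427)
w3·Aw3 = 3222·32580 + 3819·38427 = 251725473; w3·w3 = 3222·3222 + 3819·3819 = 24966045
λ ≈ 251725473/24966045 = 10.083

10.083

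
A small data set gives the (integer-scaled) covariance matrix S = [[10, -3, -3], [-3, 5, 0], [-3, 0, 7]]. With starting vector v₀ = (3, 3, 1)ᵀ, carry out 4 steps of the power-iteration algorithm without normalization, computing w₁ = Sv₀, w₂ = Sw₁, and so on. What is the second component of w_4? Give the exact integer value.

w1 = Sv₀ = (18, 6, -2)
w2 = Sw1 = (168, -24, -68)
w3 = Sw2 = (1956, -624, -980)
w4 = Sw3 = (24372, -8988, -12728)
The requested component of w4 is -8988.

-8988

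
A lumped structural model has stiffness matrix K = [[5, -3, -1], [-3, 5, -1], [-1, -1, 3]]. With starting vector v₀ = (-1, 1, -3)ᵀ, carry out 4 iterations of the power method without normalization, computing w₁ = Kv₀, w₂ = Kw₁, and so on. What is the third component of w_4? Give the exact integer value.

-513

w1 = Kv₀ = (5·(-1) + (-3)·1 + (-1)·(-3); (-3)·(-1) + 5·1 + (-1)·(-3); (-1)·(-1) + (-1)·1 + 3·(-3)) = (-5, 11, -9)
w2 = Kw1 = (5·(-5) + (-3)·11 + (-1)·(-9); (-3)·(-5) + 5·11 + (-1)·(-9); (-1)·(-5) + (-1)·11 + 3·(-9)) = (-49, 79, -33)
w3 = Kw2 = (-449, 575, -129)
w4 = Kw3 = (-3841, 4351, -513)
The requested component of w4 is -513.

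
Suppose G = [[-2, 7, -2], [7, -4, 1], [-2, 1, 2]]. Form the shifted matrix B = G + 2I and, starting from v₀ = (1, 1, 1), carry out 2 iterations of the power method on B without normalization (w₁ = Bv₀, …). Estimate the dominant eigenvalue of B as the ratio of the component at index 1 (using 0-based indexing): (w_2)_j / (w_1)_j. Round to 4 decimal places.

μ ≈ 4.3333

B = G + 2I has rows (0, 7, -2); (7, -2, 1); (-2, 1, 4)
w1 = Bv₀ = (0·1 + 7·1 + (-2)·1; 7·1 + (-2)·1 + 1·1; (-2)·1 + 1·1 + 4·1) = (5, 6, 3)
w2 = Bw1 = (0·5 + 7·6 + (-2)·3; 7·5 + (-2)·6 + 1·3; (-2)·5 + 1·6 + 4·3) = (36, 26, 8)
Ratio: 26/6 = 4.3333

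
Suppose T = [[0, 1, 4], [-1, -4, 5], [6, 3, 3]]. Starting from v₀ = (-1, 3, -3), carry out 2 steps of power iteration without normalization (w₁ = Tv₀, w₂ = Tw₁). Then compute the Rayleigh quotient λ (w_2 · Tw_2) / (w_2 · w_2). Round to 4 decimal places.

λ ≈ 0.4812

w1 = Tv₀ = (0·(-1) + 1·3 + 4·(-3); (-1)·(-1) + (-4)·3 + 5·(-3); 6·(-1) + 3·3 + 3·(-3)) = (-9, -26, -6)
w2 = Tw1 = (0·(-9) + 1·(-26) + 4·(-6); (-1)·(-9) + (-4)·(-26) + 5·(-6); 6·(-9) + 3·(-26) + 3·(-6)) = (-50, 83, -150)
Tw2 = (-517, -1032, -501)
w2·Tw2 = (-50)·(-517) + 83·(-1032) + (-150)·(-501) = 15344; w2·w2 = (-50)·(-50) + 83·83 + (-150)·(-150) = 31889
λ ≈ 15344/31889 = 0.4812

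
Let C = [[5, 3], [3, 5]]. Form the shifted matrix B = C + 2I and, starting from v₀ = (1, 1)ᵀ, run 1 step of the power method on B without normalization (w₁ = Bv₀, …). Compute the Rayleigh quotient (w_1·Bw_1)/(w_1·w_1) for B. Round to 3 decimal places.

B = C + 2I has rows (7, 3); (3, 7)
w1 = Bv₀ = (10, 10)
Bw1 = (100, 100)
w1·Bw1 = 2000; w1·w1 = 200; μ ≈ 2000/200 = 10.000

μ ≈ 10.000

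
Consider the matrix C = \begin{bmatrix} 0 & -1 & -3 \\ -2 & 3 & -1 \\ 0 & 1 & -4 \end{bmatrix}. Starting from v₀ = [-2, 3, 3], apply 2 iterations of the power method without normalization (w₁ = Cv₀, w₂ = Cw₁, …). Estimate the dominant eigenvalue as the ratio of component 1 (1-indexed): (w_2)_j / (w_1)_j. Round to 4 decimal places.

w1 = Cv₀ = (-12, 10, -9)
w2 = Cw1 = (17, 63, 46)
Ratio at component: 17 / -12 = -1.4167

λ ≈ -1.4167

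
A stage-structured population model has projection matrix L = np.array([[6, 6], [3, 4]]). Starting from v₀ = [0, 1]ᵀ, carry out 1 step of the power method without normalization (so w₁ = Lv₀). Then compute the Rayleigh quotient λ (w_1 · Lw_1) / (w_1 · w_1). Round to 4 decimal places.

λ ≈ 9.5385

w1 = Lv₀ = (6·0 + 6·1; 3·0 + 4·1) = (6, 4)
Lw1 = (60, 34)
w1·Lw1 = 6·60 + 4·34 = 496; w1·w1 = 6·6 + 4·4 = 52
λ ≈ 496/52 = 9.5385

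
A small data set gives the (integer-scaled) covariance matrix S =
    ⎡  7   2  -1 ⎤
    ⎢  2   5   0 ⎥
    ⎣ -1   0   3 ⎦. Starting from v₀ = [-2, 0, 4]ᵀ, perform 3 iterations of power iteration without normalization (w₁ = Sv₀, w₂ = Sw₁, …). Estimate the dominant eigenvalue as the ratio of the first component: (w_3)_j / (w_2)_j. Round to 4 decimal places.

λ ≈ 8.1622

w1 = Sv₀ = (7·(-2) + 2·0 + (-1)·4; 2·(-2) + 5·0 + 0·4; (-1)·(-2) + 0·0 + 3·4) = (-18, -4, 14)
w2 = Sw1 = (7·(-18) + 2·(-4) + (-1)·14; 2·(-18) + 5·(-4) + 0·14; (-1)·(-18) + 0·(-4) + 3·14) = (-148, -56, 60)
w3 = Sw2 = (-1208, -576, 328)
Ratio at component: -1208 / -148 = 8.1622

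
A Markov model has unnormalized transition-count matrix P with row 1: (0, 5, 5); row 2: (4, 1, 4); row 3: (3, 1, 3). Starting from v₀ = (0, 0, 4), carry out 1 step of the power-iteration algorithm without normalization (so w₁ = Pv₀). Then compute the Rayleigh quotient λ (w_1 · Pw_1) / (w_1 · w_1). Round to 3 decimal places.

8.060

w1 = Pv₀ = (20, 16, 12)
Pw1 = (140, 144, 112)
w1·Pw1 = 20·140 + 16·144 + 12·112 = 6448; w1·w1 = 20·20 + 16·16 + 12·12 = 800
λ ≈ 6448/800 = 8.060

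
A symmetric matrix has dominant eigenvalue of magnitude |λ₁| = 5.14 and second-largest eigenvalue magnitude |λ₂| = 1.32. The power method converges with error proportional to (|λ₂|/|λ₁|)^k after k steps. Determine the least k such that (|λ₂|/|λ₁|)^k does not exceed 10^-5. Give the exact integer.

9

|λ₂/λ₁| = 1.32/5.14 = 0.25681
Need k ≥ ln(10^-5) / ln(0.25681) = -11.5129 / -1.3594 ≈ 8.469
Smallest integer k satisfying the bound: 9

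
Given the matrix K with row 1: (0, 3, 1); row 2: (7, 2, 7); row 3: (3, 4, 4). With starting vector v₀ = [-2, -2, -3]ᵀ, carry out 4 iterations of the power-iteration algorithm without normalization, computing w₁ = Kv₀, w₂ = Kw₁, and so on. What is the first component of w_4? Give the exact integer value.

w1 = Kv₀ = (0·(-2) + 3·(-2) + 1·(-3); 7·(-2) + 2·(-2) + 7·(-3); 3·(-2) + 4·(-2) + 4·(-3)) = (-9, -39, -26)
w2 = Kw1 = (0·(-9) + 3·(-39) + 1·(-26); 7·(-9) + 2·(-39) + 7·(-26); 3·(-9) + 4·(-39) + 4·(-26)) = (-143, -323, -287)
w3 = Kw2 = (-1256, -3656, -2869)
w4 = Kw3 = (-13837, -36187, -29868)
The requested component of w4 is -13837.

-13837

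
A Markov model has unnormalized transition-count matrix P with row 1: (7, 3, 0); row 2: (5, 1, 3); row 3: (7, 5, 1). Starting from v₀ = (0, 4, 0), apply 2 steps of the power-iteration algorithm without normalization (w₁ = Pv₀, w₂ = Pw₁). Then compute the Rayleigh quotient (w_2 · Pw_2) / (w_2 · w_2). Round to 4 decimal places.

w1 = Pv₀ = (7·0 + 3·4 + 0·0; 5·0 + 1·4 + 3·0; 7·0 + 5·4 + 1·0) = (12, 4, 20)
w2 = Pw1 = (7·12 + 3·4 + 0·20; 5·12 + 1·4 + 3·20; 7·12 + 5·4 + 1·20) = (96, 124, 124)
Pw2 = (1044, 976, 1416)
w2·Pw2 = 96·1044 + 124·976 + 124·1416 = 396832; w2·w2 = 96·96 + 124·124 + 124·124 = 39968
λ ≈ 396832/39968 = 9.9287

λ ≈ 9.9287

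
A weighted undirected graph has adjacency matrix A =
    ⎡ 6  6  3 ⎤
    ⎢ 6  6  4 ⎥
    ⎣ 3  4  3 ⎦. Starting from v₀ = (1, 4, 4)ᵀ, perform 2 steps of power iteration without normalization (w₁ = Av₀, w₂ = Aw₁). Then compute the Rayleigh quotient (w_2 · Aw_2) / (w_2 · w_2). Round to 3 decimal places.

w1 = Av₀ = (42, 46, 31)
w2 = Aw1 = (621, 652, 403)
Aw2 = (8847, 9250, 5680)
w2·Aw2 = 621·8847 + 652·9250 + 403·5680 = 13814027; w2·w2 = 621·621 + 652·652 + 403·403 = 973154
λ ≈ 13814027/973154 = 14.195

14.195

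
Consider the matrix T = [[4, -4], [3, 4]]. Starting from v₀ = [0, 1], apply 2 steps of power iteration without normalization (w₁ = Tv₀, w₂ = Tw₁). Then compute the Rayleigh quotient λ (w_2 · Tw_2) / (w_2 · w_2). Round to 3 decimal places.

λ ≈ 4.123

w1 = Tv₀ = (4·0 + (-4)·1; 3·0 + 4·1) = (-4, 4)
w2 = Tw1 = (4·(-4) + (-4)·4; 3·(-4) + 4·4) = (-32, 4)
Tw2 = (-144, -80)
w2·Tw2 = (-32)·(-144) + 4·(-80) = 4288; w2·w2 = (-32)·(-32) + 4·4 = 1040
λ ≈ 4288/1040 = 4.123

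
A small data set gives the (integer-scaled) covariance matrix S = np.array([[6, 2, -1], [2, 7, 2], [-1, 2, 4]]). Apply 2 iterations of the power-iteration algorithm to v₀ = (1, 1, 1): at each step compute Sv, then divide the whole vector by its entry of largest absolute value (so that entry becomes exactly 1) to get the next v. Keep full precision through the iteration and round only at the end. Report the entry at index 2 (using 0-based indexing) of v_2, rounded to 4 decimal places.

Sv0 = (7.00000, 11.00000, 5.00000); divide by 11.00000 → v1 = (0.63636, 1.00000, 0.45455)
Sv1 = (5.36364, 9.18182, 3.18182); divide by 9.18182 → v2 = (0.58416, 1.00000, 0.34653)
Requested entry of v2: 35/101 = 0.3465

0.3465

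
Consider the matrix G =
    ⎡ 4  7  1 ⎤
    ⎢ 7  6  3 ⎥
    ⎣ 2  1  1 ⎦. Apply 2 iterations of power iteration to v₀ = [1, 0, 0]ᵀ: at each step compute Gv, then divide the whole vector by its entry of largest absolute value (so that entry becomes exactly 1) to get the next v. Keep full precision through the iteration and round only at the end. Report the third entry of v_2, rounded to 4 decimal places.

0.2237

Gv0 = (4.00000, 7.00000, 2.00000); divide by 7.00000 → v1 = (0.57143, 1.00000, 0.28571)
Gv1 = (9.57143, 10.85714, 2.42857); divide by 10.85714 → v2 = (0.88158, 1.00000, 0.22368)
Requested entry of v2: 17/76 = 0.2237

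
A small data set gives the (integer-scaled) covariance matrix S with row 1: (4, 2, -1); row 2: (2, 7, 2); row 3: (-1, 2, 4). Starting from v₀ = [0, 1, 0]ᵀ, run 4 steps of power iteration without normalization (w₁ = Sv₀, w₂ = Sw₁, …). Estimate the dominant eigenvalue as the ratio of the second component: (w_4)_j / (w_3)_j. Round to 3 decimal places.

w1 = Sv₀ = (2, 7, 2)
w2 = Sw1 = (20, 57, 20)
w3 = Sw2 = (174, 479, 174)
w4 = Sw3 = (1480, 4049, 1480)
Ratio at component: 4049 / 479 = 8.453

8.453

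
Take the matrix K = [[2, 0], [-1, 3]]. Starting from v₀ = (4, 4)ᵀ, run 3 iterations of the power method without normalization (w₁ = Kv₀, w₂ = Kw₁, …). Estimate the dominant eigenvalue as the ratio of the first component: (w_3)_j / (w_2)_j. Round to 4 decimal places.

w1 = Kv₀ = (2·4 + 0·4; (-1)·4 + 3·4) = (8, 8)
w2 = Kw1 = (2·8 + 0·8; (-1)·8 + 3·8) = (16, 16)
w3 = Kw2 = (32, 32)
Ratio at component: 32 / 16 = 2.0000

λ ≈ 2.0000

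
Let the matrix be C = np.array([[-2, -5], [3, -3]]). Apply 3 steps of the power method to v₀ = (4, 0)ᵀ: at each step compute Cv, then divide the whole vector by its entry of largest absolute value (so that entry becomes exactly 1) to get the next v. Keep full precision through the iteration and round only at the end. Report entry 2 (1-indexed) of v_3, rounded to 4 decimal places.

Cv0 = (-8.00000, 12.00000); divide by 12.00000 → v1 = (-0.66667, 1.00000)
Cv1 = (-3.66667, -5.00000); divide by -5.00000 → v2 = (0.73333, 1.00000)
Cv2 = (-6.46667, -0.80000); divide by -6.46667 → v3 = (1.00000, 0.12371)
Requested entry of v3: 48/388 = 0.1237

0.1237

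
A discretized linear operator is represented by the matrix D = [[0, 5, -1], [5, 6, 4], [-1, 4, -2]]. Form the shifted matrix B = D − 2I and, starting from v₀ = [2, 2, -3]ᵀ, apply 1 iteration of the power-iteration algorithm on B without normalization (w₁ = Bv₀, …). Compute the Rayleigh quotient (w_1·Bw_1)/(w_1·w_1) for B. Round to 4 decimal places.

B = D − 2I has rows (-2, 5, -1); (5, 4, 4); (-1, 4, -4)
w1 = Bv₀ = (9, 6, 18)
Bw1 = (-6, 141, -57)
w1·Bw1 = -234; w1·w1 = 441; μ ≈ -234/441 = -0.5306

-0.5306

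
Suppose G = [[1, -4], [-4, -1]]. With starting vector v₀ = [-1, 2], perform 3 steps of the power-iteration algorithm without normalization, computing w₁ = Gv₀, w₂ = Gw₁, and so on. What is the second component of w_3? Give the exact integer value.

34

w1 = Gv₀ = (1·(-1) + (-4)·2; (-4)·(-1) + (-1)·2) = (-9, 2)
w2 = Gw1 = (1·(-9) + (-4)·2; (-4)·(-9) + (-1)·2) = (-17, 34)
w3 = Gw2 = (-153, 34)
The requested component of w3 is 34.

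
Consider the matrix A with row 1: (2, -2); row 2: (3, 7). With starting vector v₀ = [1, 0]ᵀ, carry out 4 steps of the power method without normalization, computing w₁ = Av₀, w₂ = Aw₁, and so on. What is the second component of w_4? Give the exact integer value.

w1 = Av₀ = (2·1 + (-2)·0; 3·1 + 7·0) = (2, 3)
w2 = Aw1 = (2·2 + (-2)·3; 3·2 + 7·3) = (-2, 27)
w3 = Aw2 = (-58, 183)
w4 = Aw3 = (-482, 1107)
The requested component of w4 is 1107.

1107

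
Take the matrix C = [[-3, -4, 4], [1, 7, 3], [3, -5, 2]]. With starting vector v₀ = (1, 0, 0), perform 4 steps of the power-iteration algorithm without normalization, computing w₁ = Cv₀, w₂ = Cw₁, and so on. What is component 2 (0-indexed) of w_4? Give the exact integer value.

w1 = Cv₀ = ((-3)·1 + (-4)·0 + 4·0; 1·1 + 7·0 + 3·0; 3·1 + (-5)·0 + 2·0) = (-3, 1, 3)
w2 = Cw1 = ((-3)·(-3) + (-4)·1 + 4·3; 1·(-3) + 7·1 + 3·3; 3·(-3) + (-5)·1 + 2·3) = (17, 13, -8)
w3 = Cw2 = (-135, 84, -30)
w4 = Cw3 = (-51, 363, -885)
The requested component of w4 is -885.

-885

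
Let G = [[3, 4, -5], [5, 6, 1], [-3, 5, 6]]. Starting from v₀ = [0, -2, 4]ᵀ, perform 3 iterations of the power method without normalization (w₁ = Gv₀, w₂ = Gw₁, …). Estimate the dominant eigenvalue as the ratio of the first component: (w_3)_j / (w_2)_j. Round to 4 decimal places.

10.1828

w1 = Gv₀ = (-28, -8, 14)
w2 = Gw1 = (-186, -174, 128)
w3 = Gw2 = (-1894, -1846, 456)
Ratio at component: -1894 / -186 = 10.1828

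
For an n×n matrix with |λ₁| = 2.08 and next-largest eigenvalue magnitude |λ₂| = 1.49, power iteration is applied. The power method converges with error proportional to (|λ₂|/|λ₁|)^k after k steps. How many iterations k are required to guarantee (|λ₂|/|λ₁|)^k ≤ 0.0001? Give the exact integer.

|λ₂/λ₁| = 1.49/2.08 = 0.71635
Need k ≥ ln(0.0001) / ln(0.71635) = -9.2103 / -0.3336 ≈ 27.610
Smallest integer k satisfying the bound: 28

28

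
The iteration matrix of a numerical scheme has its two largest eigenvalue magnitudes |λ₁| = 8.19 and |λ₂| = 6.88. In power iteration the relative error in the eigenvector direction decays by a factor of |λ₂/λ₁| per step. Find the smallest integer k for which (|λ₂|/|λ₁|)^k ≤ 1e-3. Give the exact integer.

40

|λ₂/λ₁| = 6.88/8.19 = 0.84005
Need k ≥ ln(1e-3) / ln(0.84005) = -6.9078 / -0.1743 ≈ 39.632
Smallest integer k satisfying the bound: 40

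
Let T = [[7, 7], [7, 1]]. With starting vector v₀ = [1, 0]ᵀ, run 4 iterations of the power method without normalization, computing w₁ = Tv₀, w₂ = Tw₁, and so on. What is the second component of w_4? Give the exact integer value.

8288

w1 = Tv₀ = (7·1 + 7·0; 7·1 + 1·0) = (7, 7)
w2 = Tw1 = (7·7 + 7·7; 7·7 + 1·7) = (98, 56)
w3 = Tw2 = (1078, 742)
w4 = Tw3 = (12740, 8288)
The requested component of w4 is 8288.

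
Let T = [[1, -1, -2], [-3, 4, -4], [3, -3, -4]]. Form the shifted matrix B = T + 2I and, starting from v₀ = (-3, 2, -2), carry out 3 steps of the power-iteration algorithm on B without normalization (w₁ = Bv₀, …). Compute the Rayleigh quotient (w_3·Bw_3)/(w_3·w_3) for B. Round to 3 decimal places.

B = T + 2I has rows (3, -1, -2); (-3, 6, -4); (3, -3, -2)
w1 = Bv₀ = (3·(-3) + (-1)·2 + (-2)·(-2); (-3)·(-3) + 6·2 + (-4)·(-2); 3·(-3) + (-3)·2 + (-2)·(-2)) = (-7, 29, -11)
w2 = Bw1 = (3·(-7) + (-1)·29 + (-2)·(-11); (-3)·(-7) + 6·29 + (-4)·(-11); 3·(-7) + (-3)·29 + (-2)·(-11)) = (-28, 239, -86)
w3 = Bw2 = (-151, 1862, -629)
Bw3 = (-1057, 14141, -4781)
w3·Bw3 = 29497398; w3·w3 = 3885486; μ ≈ 29497398/3885486 = 7.592

7.592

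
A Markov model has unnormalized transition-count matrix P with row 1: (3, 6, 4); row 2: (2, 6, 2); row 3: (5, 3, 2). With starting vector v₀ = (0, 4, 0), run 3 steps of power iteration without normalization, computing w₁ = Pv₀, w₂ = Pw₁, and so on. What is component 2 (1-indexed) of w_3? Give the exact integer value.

2256

w1 = Pv₀ = (3·0 + 6·4 + 4·0; 2·0 + 6·4 + 2·0; 5·0 + 3·4 + 2·0) = (24, 24, 12)
w2 = Pw1 = (3·24 + 6·24 + 4·12; 2·24 + 6·24 + 2·12; 5·24 + 3·24 + 2·12) = (264, 216, 216)
w3 = Pw2 = (2952, 2256, 2400)
The requested component of w3 is 2256.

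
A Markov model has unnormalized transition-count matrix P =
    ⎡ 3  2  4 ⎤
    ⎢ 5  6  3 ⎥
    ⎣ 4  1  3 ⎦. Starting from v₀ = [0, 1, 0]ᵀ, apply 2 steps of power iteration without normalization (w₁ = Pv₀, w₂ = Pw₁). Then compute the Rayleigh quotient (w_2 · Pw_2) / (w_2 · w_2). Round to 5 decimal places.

w1 = Pv₀ = (3·0 + 2·1 + 4·0; 5·0 + 6·1 + 3·0; 4·0 + 1·1 + 3·0) = (2, 6, 1)
w2 = Pw1 = (3·2 + 2·6 + 4·1; 5·2 + 6·6 + 3·1; 4·2 + 1·6 + 3·1) = (22, 49, 17)
Pw2 = (232, 455, 188)
w2·Pw2 = 22·232 + 49·455 + 17·188 = 30595; w2·w2 = 22·22 + 49·49 + 17·17 = 3174
λ ≈ 30595/3174 = 9.63926

9.63926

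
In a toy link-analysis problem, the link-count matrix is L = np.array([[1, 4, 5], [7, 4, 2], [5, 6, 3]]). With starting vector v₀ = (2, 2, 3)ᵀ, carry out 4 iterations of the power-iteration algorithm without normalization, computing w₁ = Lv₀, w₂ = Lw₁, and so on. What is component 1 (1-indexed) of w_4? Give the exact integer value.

44026

w1 = Lv₀ = (25, 28, 31)
w2 = Lw1 = (292, 349, 386)
w3 = Lw2 = (3618, 4212, 4712)
w4 = Lw3 = (44026, 51598, 57498)
The requested component of w4 is 44026.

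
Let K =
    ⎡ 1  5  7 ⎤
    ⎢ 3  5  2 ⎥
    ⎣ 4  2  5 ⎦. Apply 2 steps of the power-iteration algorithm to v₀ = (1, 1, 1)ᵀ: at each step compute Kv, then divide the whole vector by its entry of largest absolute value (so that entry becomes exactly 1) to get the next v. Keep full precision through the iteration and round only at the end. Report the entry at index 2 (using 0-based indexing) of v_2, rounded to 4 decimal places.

Kv0 = (13.00000, 10.00000, 11.00000); divide by 13.00000 → v1 = (1.00000, 0.76923, 0.84615)
Kv1 = (10.76923, 8.53846, 9.76923); divide by 10.76923 → v2 = (1.00000, 0.79286, 0.90714)
Requested entry of v2: 127/140 = 0.9071

0.9071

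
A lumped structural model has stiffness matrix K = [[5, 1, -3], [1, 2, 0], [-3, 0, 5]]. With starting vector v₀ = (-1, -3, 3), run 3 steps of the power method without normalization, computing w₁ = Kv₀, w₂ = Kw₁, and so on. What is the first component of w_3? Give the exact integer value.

-1184

w1 = Kv₀ = (-17, -7, 18)
w2 = Kw1 = (-146, -31, 141)
w3 = Kw2 = (-1184, -208, 1143)
The requested component of w3 is -1184.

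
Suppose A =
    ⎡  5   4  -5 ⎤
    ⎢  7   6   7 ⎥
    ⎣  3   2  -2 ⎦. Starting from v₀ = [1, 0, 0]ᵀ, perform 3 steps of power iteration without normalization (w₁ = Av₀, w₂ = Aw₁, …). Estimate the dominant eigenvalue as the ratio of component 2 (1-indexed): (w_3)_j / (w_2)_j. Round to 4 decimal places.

λ ≈ 10.3571

w1 = Av₀ = (5, 7, 3)
w2 = Aw1 = (38, 98, 23)
w3 = Aw2 = (467, 1015, 264)
Ratio at component: 1015 / 98 = 10.3571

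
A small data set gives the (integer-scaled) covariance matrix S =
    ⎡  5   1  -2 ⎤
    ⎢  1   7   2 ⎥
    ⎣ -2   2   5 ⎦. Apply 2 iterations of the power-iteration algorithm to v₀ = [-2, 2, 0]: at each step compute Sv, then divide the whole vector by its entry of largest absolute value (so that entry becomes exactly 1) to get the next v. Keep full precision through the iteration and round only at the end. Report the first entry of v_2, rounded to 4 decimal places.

-0.4783

Sv0 = (-8.00000, 12.00000, 8.00000); divide by 12.00000 → v1 = (-0.66667, 1.00000, 0.66667)
Sv1 = (-3.66667, 7.66667, 6.66667); divide by 7.66667 → v2 = (-0.47826, 1.00000, 0.86957)
Requested entry of v2: -44/92 = -0.4783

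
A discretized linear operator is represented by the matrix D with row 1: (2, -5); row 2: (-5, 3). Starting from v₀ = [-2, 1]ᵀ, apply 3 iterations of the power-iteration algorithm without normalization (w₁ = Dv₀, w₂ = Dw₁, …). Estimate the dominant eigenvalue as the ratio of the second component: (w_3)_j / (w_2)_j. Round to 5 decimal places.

w1 = Dv₀ = (-9, 13)
w2 = Dw1 = (-83, 84)
w3 = Dw2 = (-586, 667)
Ratio at component: 667 / 84 = 7.94048

7.94048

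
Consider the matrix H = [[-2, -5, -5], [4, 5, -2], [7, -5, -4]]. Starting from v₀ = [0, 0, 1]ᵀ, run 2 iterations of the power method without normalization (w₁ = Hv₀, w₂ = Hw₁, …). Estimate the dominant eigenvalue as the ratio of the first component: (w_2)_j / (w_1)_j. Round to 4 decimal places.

-8.0000

w1 = Hv₀ = (-5, -2, -4)
w2 = Hw1 = (40, -22, -9)
Ratio at component: 40 / -5 = -8.0000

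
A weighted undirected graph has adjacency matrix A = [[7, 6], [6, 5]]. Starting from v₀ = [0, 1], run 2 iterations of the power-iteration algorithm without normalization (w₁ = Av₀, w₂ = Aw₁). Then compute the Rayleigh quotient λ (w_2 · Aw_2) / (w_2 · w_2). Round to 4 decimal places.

w1 = Av₀ = (7·0 + 6·1; 6·0 + 5·1) = (6, 5)
w2 = Aw1 = (7·6 + 6·5; 6·6 + 5·5) = (72, 61)
Aw2 = (870, 737)
w2·Aw2 = 72·870 + 61·737 = 107597; w2·w2 = 72·72 + 61·61 = 8905
λ ≈ 107597/8905 = 12.0828

λ ≈ 12.0828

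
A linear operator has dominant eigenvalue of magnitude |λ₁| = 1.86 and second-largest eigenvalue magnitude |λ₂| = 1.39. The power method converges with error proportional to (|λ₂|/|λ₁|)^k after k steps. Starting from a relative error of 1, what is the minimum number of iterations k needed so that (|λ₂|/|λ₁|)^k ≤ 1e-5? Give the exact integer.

40

|λ₂/λ₁| = 1.39/1.86 = 0.74731
Need k ≥ ln(1e-5) / ln(0.74731) = -11.5129 / -0.2913 ≈ 39.526
Smallest integer k satisfying the bound: 40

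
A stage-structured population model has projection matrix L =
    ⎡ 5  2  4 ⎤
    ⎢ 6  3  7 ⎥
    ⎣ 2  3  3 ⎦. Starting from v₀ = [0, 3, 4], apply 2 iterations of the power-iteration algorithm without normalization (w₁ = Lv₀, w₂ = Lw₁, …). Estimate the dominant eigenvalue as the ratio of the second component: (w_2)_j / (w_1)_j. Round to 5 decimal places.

w1 = Lv₀ = (5·0 + 2·3 + 4·4; 6·0 + 3·3 + 7·4; 2·0 + 3·3 + 3·4) = (22, 37, 21)
w2 = Lw1 = (5·22 + 2·37 + 4·21; 6·22 + 3·37 + 7·21; 2·22 + 3·37 + 3·21) = (268, 390, 218)
Ratio at component: 390 / 37 = 10.54054

10.54054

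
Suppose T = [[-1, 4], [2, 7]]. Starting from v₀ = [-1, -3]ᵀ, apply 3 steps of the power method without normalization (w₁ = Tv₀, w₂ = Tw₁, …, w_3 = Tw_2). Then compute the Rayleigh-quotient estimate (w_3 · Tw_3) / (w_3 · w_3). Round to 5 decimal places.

w1 = Tv₀ = ((-1)·(-1) + 4·(-3); 2·(-1) + 7·(-3)) = (-11, -23)
w2 = Tw1 = ((-1)·(-11) + 4·(-23); 2·(-11) + 7·(-23)) = (-81, -183)
w3 = Tw2 = (-651, -1443)
Tw3 = (-5121, -11403)
w3·Tw3 = (-651)·(-5121) + (-1443)·(-11403) = 19788300; w3·w3 = (-651)·(-651) + (-1443)·(-1443) = 2506050
λ ≈ 19788300/2506050 = 7.89621

7.89621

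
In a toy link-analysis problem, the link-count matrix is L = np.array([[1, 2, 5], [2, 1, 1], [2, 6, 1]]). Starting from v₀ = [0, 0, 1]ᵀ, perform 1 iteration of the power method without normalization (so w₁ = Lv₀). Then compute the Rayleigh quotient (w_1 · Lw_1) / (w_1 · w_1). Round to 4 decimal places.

w1 = Lv₀ = (5, 1, 1)
Lw1 = (12, 12, 17)
w1·Lw1 = 5·12 + 1·12 + 1·17 = 89; w1·w1 = 5·5 + 1·1 + 1·1 = 27
λ ≈ 89/27 = 3.2963

λ ≈ 3.2963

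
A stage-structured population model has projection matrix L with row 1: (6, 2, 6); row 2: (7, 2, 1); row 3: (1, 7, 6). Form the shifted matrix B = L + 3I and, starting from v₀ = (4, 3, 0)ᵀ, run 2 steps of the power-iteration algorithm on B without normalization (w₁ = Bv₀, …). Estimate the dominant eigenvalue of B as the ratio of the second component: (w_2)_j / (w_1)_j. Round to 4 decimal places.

B = L + 3I has rows (9, 2, 6); (7, 5, 1); (1, 7, 9)
w1 = Bv₀ = (9·4 + 2·3 + 6·0; 7·4 + 5·3 + 1·0; 1·4 + 7·3 + 9·0) = (42, 43, 25)
w2 = Bw1 = (9·42 + 2·43 + 6·25; 7·42 + 5·43 + 1·25; 1·42 + 7·43 + 9·25) = (614, 534, 568)
Ratio: 534/43 = 12.4186

12.4186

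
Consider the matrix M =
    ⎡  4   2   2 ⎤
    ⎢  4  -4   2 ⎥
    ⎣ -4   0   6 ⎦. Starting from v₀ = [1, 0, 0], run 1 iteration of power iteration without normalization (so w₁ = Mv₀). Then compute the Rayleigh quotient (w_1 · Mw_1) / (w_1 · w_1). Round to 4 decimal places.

λ ≈ 4.0000

w1 = Mv₀ = (4·1 + 2·0 + 2·0; 4·1 + (-4)·0 + 2·0; (-4)·1 + 0·0 + 6·0) = (4, 4, -4)
Mw1 = (16, -8, -40)
w1·Mw1 = 4·16 + 4·(-8) + (-4)·(-40) = 192; w1·w1 = 4·4 + 4·4 + (-4)·(-4) = 48
λ ≈ 192/48 = 4.0000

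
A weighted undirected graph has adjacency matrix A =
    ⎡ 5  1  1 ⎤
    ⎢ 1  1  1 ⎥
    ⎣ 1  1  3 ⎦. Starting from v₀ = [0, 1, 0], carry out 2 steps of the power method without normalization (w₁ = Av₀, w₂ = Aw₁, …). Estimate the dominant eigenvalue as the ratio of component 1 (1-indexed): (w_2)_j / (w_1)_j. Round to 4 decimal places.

λ ≈ 7.0000

w1 = Av₀ = (5·0 + 1·1 + 1·0; 1·0 + 1·1 + 1·0; 1·0 + 1·1 + 3·0) = (1, 1, 1)
w2 = Aw1 = (5·1 + 1·1 + 1·1; 1·1 + 1·1 + 1·1; 1·1 + 1·1 + 3·1) = (7, 3, 5)
Ratio at component: 7 / 1 = 7.0000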